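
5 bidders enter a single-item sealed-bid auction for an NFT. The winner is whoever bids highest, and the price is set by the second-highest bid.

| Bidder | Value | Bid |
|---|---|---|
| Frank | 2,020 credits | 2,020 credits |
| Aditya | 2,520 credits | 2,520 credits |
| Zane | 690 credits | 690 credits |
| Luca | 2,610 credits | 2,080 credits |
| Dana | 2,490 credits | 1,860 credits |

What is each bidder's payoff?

Payoffs: Frank 0 credits, Aditya 440 credits, Zane 0 credits, Luca 0 credits, Dana 0 credits.

Bids in descending order: Aditya 2,520 credits; Luca 2,080 credits; Frank 2,020 credits; Dana 1,860 credits; Zane 690 credits.
Aditya has the top bid and wins; the price is the second-highest bid, 2,080 credits.
Aditya's payoff = 2,520 credits − 2,080 credits = 440 credits. All other bidders lose, so their payoff is 0.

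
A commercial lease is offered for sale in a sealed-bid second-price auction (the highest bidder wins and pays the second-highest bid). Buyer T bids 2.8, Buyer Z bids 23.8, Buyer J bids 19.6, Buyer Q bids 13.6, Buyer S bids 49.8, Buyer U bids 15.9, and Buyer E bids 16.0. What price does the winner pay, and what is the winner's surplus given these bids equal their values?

Price 23.8; surplus 26.0.

Bids in descending order: Buyer S 49.8; Buyer Z 23.8; Buyer J 19.6; Buyer E 16.0; Buyer U 15.9; Buyer Q 13.6; Buyer T 2.8.
Buyer S is the highest bidder, so Buyer S wins.
Under the second-price rule, the price is the second-highest bid: 23.8.
Surplus = 49.8 − 23.8 = 26.0.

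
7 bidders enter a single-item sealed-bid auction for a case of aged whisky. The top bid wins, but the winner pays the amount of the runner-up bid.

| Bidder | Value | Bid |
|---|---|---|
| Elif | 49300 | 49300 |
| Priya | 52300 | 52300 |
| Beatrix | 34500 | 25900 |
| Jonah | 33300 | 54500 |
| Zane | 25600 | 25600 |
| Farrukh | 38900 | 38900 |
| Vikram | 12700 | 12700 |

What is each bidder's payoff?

Elif 0, Priya 0, Beatrix 0, Jonah -19000, Zane 0, Farrukh 0, Vikram 0.

Ordered from highest: Jonah 54500; Priya 52300; Elif 49300; Farrukh 38900; Beatrix 25900; Zane 25600; Vikram 12700.
Jonah has the top bid and wins; the price is the second-highest bid, 52300.
Jonah's payoff = 33300 − 52300 = -19000. All other bidders lose, so their payoff is 0.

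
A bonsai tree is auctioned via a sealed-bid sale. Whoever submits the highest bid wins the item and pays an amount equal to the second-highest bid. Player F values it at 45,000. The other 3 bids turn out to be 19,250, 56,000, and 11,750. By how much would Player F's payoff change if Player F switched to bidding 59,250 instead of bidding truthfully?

The highest competing bid is 56,000.
Bidding truthfully at 45,000: the top bid is 56,000 (a rival), so Player F loses. Payoff = 0.
Bidding 59,250: Player F has the top bid, wins, and pays the second-highest bid 56,000. Payoff = 45,000 − 56,000 = -11,000.
Change = -11,000 − 0 = -11,000.

Change in payoff: -11,000.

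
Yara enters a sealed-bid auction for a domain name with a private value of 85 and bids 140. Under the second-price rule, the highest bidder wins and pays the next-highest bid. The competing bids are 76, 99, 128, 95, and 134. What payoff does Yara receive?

Highest competing bid: 134.
Yara's bid 140 is the highest overall, so Yara wins and pays the second-highest bid, 134.
Payoff = value − price = 85 − 134 = -49.

-49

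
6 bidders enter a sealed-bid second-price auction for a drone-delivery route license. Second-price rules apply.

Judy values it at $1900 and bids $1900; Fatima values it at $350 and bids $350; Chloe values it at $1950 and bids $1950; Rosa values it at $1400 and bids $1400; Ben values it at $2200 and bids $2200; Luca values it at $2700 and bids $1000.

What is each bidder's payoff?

Judy $0, Fatima $0, Chloe $0, Rosa $0, Ben $250, Luca $0.

Ordered from highest: Ben $2200 > Chloe $1950 > Judy $1900 > Rosa $1400 > Luca $1000 > Fatima $350.
Ben has the top bid and wins; the price is the second-highest bid, $1950.
Ben's payoff = $2200 − $1950 = $250. All other bidders lose, so their payoff is 0.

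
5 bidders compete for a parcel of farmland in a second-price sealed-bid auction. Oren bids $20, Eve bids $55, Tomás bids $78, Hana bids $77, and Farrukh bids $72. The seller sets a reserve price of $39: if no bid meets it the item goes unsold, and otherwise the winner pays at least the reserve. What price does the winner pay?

Ordered from highest: Tomás $78, then Hana $77, then Farrukh $72, then Eve $55, then Oren $20.
Tomás has the highest bid, so Tomás wins.
The second-highest bid is $77, which exceeds the reserve, so that sets the price.

Price paid: $77.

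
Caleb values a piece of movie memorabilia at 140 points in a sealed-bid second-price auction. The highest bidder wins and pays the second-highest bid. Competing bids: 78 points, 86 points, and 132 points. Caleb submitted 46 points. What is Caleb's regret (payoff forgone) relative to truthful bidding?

Regret: 8 points.

The highest competing bid is 132 points.
Bidding truthfully at 140 points: Caleb has the top bid, wins, and pays the second-highest bid 132 points. Payoff = 140 points − 132 points = 8 points.
Bidding 46 points: the top bid is 132 points (a rival), so Caleb loses. Payoff = 0 points.
Regret = truthful payoff − actual payoff = 8 points − 0 points = 8 points.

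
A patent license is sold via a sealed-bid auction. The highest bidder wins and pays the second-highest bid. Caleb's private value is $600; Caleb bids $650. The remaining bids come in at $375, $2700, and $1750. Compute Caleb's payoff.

Payoff = $0.

Highest competing bid: $2700.
Caleb's bid $650 is not the highest, so Caleb loses, pays nothing, and earns zero payoff.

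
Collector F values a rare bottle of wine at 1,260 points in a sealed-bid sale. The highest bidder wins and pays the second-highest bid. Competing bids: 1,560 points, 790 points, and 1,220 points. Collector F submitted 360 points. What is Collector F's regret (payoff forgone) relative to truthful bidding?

Regret: 0 points.

The highest competing bid is 1,560 points.
Bidding truthfully at 1,260 points: the top bid is 1,560 points (a rival), so Collector F loses. Payoff = 0 points.
Bidding 360 points: the top bid is 1,560 points (a rival), so Collector F loses. Payoff = 0 points.
Regret = truthful payoff − actual payoff = 0 points − 0 points = 0 points.
The bid only affects whether you win, not the price — here both bids land on the same side of the top rival bid, so the deviation is payoff-neutral.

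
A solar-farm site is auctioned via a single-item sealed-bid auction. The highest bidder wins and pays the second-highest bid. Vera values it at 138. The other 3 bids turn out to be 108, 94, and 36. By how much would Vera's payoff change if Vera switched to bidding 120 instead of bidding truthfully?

The highest competing bid is 108.
Bidding truthfully at 138: Vera has the top bid, wins, and pays the second-highest bid 108. Payoff = 138 − 108 = 30.
Bidding 120: Vera has the top bid, wins, and pays the second-highest bid 108. Payoff = 138 − 108 = 30.
Change = 30 − 30 = 0.

Payoff change: 0.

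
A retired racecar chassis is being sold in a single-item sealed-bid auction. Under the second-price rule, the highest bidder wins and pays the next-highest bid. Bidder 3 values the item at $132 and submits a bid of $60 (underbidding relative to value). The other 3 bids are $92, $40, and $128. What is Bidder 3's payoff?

$0

Highest competing bid: $128.
Bidder 3's bid $60 is not the highest, so Bidder 3 loses, pays nothing, and earns zero payoff.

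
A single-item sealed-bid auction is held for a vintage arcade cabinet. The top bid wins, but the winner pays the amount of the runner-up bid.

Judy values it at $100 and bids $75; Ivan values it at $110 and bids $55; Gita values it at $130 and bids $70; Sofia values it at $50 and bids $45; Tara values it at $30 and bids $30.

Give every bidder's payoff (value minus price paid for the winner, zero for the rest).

Sorted high to low: Judy $75; Gita $70; Ivan $55; Sofia $45; Tara $30.
Judy has the top bid and wins; the price is the second-highest bid, $70.
Judy's payoff = $100 − $70 = $30. All other bidders lose, so their payoff is 0.

Payoffs: Judy $30, Ivan $0, Gita $0, Sofia $0, Tara $0.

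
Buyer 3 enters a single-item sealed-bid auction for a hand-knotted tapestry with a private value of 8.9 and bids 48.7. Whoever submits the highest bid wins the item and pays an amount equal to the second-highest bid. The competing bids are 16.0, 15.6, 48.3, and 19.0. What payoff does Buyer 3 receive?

Payoff = -39.4.

Highest competing bid: 48.3.
Buyer 3's bid 48.7 is the highest overall, so Buyer 3 wins and pays the second-highest bid, 48.3.
Payoff = value − price = 8.9 − 48.3 = -39.4.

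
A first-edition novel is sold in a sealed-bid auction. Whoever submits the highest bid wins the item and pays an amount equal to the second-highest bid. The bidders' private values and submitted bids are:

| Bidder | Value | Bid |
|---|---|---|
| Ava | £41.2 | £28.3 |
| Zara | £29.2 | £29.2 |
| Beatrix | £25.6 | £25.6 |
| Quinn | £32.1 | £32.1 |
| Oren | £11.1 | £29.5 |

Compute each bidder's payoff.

Payoffs: Ava £0.0, Zara £0.0, Beatrix £0.0, Quinn £2.6, Oren £0.0.

Ordered from highest: Quinn £32.1; Oren £29.5; Zara £29.2; Ava £28.3; Beatrix £25.6.
Quinn has the top bid and wins; the price is the second-highest bid, £29.5.
Quinn's payoff = £32.1 − £29.5 = £2.6. All other bidders lose, so their payoff is 0.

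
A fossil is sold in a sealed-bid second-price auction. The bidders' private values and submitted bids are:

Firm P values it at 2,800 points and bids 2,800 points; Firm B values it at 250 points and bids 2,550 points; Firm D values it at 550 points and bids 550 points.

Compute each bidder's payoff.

Payoffs: Firm P 250 points, Firm B 0 points, Firm D 0 points.

Ordered from highest: Firm P 2,800 points > Firm B 2,550 points > Firm D 550 points.
Firm P has the top bid and wins; the price is the second-highest bid, 2,550 points.
Firm P's payoff = 2,800 points − 2,550 points = 250 points. All other bidders lose, so their payoff is 0.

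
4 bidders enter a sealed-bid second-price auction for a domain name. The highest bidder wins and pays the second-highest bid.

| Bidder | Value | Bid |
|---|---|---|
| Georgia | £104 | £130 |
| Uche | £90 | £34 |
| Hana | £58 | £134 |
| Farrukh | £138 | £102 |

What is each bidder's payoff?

Ordered from highest: Hana £134 > Georgia £130 > Farrukh £102 > Uche £34.
Hana has the top bid and wins; the price is the second-highest bid, £130.
Hana's payoff = £58 − £130 = -£72. All other bidders lose, so their payoff is 0.

Georgia £0, Uche £0, Hana -£72, Farrukh £0.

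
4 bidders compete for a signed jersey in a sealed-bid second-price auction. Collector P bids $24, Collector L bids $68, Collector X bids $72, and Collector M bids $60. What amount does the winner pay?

Sorted high to low: Collector X $72 > Collector L $68 > Collector M $60 > Collector P $24.
Collector X has the highest bid, so Collector X wins.
The second-highest bid is $68, so that is what Collector X pays.

The winner pays $68.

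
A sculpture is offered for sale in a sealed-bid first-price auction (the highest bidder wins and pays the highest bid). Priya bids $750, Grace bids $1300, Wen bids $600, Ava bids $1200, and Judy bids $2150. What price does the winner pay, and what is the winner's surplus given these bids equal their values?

The winner pays $2150 for a surplus of $0.

Bids in descending order: Judy $2150; Grace $1300; Ava $1200; Priya $750; Wen $600.
Judy is the highest bidder, so Judy wins.
Under the first-price rule, the price is the highest bid: $2150.
Surplus = $2150 − $2150 = $0.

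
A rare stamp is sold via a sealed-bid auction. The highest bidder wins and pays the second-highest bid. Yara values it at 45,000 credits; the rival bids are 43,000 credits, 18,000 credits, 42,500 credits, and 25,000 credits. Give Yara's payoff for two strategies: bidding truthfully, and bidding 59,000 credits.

The highest competing bid is 43,000 credits.
Bidding truthfully at 45,000 credits: Yara has the top bid, wins, and pays the second-highest bid 43,000 credits. Payoff = 45,000 credits − 43,000 credits = 2,000 credits.
Bidding 59,000 credits: Yara has the top bid, wins, and pays the second-highest bid 43,000 credits. Payoff = 45,000 credits − 43,000 credits = 2,000 credits.
The bid only affects whether you win, not the price — here both bids land on the same side of the top rival bid, so the deviation is payoff-neutral.

(a) 2,000 credits  (b) 2,000 credits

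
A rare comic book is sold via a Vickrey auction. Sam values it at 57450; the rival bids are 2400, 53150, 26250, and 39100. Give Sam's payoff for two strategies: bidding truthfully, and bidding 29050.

Truthful: 4300; alternative: 0.

The highest competing bid is 53150.
Bidding truthfully at 57450: Sam has the top bid, wins, and pays the second-highest bid 53150. Payoff = 57450 − 53150 = 4300.
Bidding 29050: the top bid is 53150 (a rival), so Sam loses. Payoff = 0.
This is the dominant-strategy logic: truthful bidding weakly beats any alternative.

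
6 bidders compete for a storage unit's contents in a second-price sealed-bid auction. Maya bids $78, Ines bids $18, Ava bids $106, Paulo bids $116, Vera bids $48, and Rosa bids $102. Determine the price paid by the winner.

Sorted high to low: Paulo $116 > Ava $106 > Rosa $102 > Maya $78 > Vera $48 > Ines $18.
Paulo has the highest bid, so Paulo wins.
The second-highest bid is $106, so that is what Paulo pays.

$106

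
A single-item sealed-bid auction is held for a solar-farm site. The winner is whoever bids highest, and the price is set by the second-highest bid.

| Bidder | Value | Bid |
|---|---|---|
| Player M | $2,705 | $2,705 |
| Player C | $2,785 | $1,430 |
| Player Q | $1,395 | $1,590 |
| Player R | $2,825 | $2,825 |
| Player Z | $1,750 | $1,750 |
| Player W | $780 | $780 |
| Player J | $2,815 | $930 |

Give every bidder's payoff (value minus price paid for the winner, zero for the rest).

Payoffs: Player M $0, Player C $0, Player Q $0, Player R $120, Player Z $0, Player W $0, Player J $0.

Bids in descending order: Player R $2,825, then Player M $2,705, then Player Z $1,750, then Player Q $1,590, then Player C $1,430, then Player J $930, then Player W $780.
Player R has the top bid and wins; the price is the second-highest bid, $2,705.
Player R's payoff = $2,825 − $2,705 = $120. All other bidders lose, so their payoff is 0.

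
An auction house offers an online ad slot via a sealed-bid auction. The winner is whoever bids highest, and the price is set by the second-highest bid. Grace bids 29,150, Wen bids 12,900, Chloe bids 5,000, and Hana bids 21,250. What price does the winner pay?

Price paid: 21,250.

Ranking the bids: Grace 29,150 > Hana 21,250 > Wen 12,900 > Chloe 5,000.
Grace has the highest bid, so Grace wins.
The second-highest bid is 21,250, so that is what Grace pays.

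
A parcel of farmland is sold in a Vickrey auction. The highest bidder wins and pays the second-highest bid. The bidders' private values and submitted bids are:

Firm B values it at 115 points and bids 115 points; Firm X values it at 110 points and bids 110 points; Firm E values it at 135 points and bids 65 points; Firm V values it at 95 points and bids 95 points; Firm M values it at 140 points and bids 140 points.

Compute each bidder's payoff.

Payoffs: Firm B 0 points, Firm X 0 points, Firm E 0 points, Firm V 0 points, Firm M 25 points.

Sorted high to low: Firm M 140 points; Firm B 115 points; Firm X 110 points; Firm V 95 points; Firm E 65 points.
Firm M has the top bid and wins; the price is the second-highest bid, 115 points.
Firm M's payoff = 140 points − 115 points = 25 points. All other bidders lose, so their payoff is 0.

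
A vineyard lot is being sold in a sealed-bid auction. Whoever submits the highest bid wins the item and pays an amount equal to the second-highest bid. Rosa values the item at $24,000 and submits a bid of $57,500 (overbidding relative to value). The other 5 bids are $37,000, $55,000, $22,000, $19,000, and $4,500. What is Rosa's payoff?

Rosa's payoff: -$31,000.

Highest competing bid: $55,000.
Rosa's bid $57,500 is the highest overall, so Rosa wins and pays the second-highest bid, $55,000.
Payoff = value − price = $24,000 − $55,000 = -$31,000.
Overbidding won the item at a price above value — truthful bidding would have avoided this loss.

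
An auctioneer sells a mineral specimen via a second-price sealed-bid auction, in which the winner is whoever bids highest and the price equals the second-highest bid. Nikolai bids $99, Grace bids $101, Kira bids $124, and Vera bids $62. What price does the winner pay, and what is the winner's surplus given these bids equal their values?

The winner pays $101 for a surplus of $23.

Ordered from highest: Kira $124 > Grace $101 > Nikolai $99 > Vera $62.
Kira is the highest bidder, so Kira wins.
Under the second-price rule, the price is the second-highest bid: $101.
Surplus = $124 − $101 = $23.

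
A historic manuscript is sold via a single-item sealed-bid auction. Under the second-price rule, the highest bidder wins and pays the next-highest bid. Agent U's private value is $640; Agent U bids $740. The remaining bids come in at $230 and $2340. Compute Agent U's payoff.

Agent U's payoff: $0.

Highest competing bid: $2340.
Agent U's bid $740 is not the highest, so Agent U loses, pays nothing, and earns zero payoff.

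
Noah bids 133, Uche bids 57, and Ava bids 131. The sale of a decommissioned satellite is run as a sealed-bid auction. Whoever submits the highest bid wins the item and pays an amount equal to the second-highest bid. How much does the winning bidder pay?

Price paid: 131.

Bids in descending order: Noah 133; Ava 131; Uche 57.
Noah has the highest bid, so Noah wins.
The second-highest bid is 131, so that is what Noah pays.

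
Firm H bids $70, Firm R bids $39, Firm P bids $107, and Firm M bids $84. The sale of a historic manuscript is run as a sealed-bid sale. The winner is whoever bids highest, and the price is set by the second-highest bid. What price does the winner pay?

$84

Bids in descending order: Firm P $107, then Firm M $84, then Firm H $70, then Firm R $39.
Firm P has the highest bid, so Firm P wins.
The second-highest bid is $84, so that is what Firm P pays.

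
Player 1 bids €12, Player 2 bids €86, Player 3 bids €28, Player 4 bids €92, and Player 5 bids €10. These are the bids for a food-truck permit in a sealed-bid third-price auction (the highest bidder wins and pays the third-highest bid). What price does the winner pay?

Ranking the bids: Player 4 €92; Player 2 €86; Player 3 €28; Player 1 €12; Player 5 €10.
Player 4 is the highest bidder, so Player 4 wins.
Under the third-price rule, the price is the third-highest bid: €28.

The winner pays €28.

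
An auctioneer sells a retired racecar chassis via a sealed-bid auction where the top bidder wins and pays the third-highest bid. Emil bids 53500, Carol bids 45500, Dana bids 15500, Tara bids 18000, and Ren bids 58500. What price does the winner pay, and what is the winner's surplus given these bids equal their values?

Ranking the bids: Ren 58500 > Emil 53500 > Carol 45500 > Tara 18000 > Dana 15500.
Ren is the highest bidder, so Ren wins.
Under the third-price rule, the price is the third-highest bid: 45500.
Surplus = 58500 − 45500 = 13000.

The winner pays 45500 for a surplus of 13000.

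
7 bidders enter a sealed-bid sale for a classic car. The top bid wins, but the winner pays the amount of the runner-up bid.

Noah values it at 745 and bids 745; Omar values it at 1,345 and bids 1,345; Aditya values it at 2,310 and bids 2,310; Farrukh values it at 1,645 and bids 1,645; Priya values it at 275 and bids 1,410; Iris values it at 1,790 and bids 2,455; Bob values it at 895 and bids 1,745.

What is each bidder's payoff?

Payoffs: Noah 0, Omar 0, Aditya 0, Farrukh 0, Priya 0, Iris -520, Bob 0.

Bids in descending order: Iris 2,455 > Aditya 2,310 > Bob 1,745 > Farrukh 1,645 > Priya 1,410 > Omar 1,345 > Noah 745.
Iris has the top bid and wins; the price is the second-highest bid, 2,310.
Iris's payoff = 1,790 − 2,310 = -520. All other bidders lose, so their payoff is 0.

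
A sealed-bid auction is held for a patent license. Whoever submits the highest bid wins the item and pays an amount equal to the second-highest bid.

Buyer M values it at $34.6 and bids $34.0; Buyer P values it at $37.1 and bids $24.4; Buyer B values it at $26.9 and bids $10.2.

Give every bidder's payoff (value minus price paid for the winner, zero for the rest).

Ranking the bids: Buyer M $34.0 > Buyer P $24.4 > Buyer B $10.2.
Buyer M has the top bid and wins; the price is the second-highest bid, $24.4.
Buyer M's payoff = $34.6 − $24.4 = $10.2. All other bidders lose, so their payoff is 0.

Buyer M $10.2, Buyer P $0.0, Buyer B $0.0.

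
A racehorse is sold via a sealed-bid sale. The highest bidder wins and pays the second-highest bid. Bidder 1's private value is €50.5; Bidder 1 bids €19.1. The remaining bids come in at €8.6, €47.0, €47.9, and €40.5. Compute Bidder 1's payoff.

Payoff = €0.0.

Highest competing bid: €47.9.
Bidder 1's bid €19.1 is not the highest, so Bidder 1 loses, pays nothing, and earns zero payoff.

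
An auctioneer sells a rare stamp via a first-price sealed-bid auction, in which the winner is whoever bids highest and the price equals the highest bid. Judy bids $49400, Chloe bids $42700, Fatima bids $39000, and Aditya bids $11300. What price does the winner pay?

$49400

Bids in descending order: Judy $49400; Chloe $42700; Fatima $39000; Aditya $11300.
Judy is the highest bidder, so Judy wins.
Under the first-price rule, the price is the highest bid: $49400.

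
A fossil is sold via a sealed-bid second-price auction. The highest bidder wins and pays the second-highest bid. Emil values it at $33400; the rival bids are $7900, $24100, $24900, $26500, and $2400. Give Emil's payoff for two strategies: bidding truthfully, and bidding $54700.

(a) $6900  (b) $6900

The highest competing bid is $26500.
Bidding truthfully at $33400: Emil has the top bid, wins, and pays the second-highest bid $26500. Payoff = $33400 − $26500 = $6900.
Bidding $54700: Emil has the top bid, wins, and pays the second-highest bid $26500. Payoff = $33400 − $26500 = $6900.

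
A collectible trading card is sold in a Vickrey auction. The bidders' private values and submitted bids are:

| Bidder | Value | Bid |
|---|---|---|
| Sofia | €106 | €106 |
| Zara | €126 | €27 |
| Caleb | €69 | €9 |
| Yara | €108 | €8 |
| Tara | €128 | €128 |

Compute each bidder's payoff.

Bids in descending order: Tara €128; Sofia €106; Zara €27; Caleb €9; Yara €8.
Tara has the top bid and wins; the price is the second-highest bid, €106.
Tara's payoff = €128 − €106 = €22. All other bidders lose, so their payoff is 0.

Sofia €0, Zara €0, Caleb €0, Yara €0, Tara €22.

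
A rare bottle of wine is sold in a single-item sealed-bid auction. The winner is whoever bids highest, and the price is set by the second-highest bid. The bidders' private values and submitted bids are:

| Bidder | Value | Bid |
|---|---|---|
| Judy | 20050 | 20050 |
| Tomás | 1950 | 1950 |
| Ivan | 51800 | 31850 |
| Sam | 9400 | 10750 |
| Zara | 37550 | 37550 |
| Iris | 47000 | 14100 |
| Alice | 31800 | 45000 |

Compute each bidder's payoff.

Bids in descending order: Alice 45000 > Zara 37550 > Ivan 31850 > Judy 20050 > Iris 14100 > Sam 10750 > Tomás 1950.
Alice has the top bid and wins; the price is the second-highest bid, 37550.
Alice's payoff = 31800 − 37550 = -5750. All other bidders lose, so their payoff is 0.

Payoffs: Judy 0, Tomás 0, Ivan 0, Sam 0, Zara 0, Iris 0, Alice -5750.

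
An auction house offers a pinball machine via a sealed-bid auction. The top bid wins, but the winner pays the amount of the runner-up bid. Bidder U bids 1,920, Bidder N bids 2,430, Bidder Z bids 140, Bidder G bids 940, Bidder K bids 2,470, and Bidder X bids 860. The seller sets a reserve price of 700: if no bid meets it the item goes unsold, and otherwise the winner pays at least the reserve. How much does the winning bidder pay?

2,430

Sorted high to low: Bidder K 2,470 > Bidder N 2,430 > Bidder U 1,920 > Bidder G 940 > Bidder X 860 > Bidder Z 140.
Bidder K has the highest bid, so Bidder K wins.
The second-highest bid is 2,430, which exceeds the reserve, so that sets the price.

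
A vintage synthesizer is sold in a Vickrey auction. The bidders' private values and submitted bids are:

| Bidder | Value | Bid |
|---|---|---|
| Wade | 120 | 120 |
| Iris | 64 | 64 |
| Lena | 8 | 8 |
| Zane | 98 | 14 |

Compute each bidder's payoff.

Wade 56, Iris 0, Lena 0, Zane 0.

Sorted high to low: Wade 120; Iris 64; Zane 14; Lena 8.
Wade has the top bid and wins; the price is the second-highest bid, 64.
Wade's payoff = 120 − 64 = 56. All other bidders lose, so their payoff is 0.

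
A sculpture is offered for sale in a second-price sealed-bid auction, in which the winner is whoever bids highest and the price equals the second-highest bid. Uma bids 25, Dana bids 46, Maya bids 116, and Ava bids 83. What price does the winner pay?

Ordered from highest: Maya 116; Ava 83; Dana 46; Uma 25.
Maya is the highest bidder, so Maya wins.
Under the second-price rule, the price is the second-highest bid: 83.

83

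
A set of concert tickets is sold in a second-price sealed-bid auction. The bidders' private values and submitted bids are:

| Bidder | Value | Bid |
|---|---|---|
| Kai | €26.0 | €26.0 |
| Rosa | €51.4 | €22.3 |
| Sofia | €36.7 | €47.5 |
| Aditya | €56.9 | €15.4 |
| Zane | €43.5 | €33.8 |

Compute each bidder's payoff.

Kai €0.0, Rosa €0.0, Sofia €2.9, Aditya €0.0, Zane €0.0.

Ordered from highest: Sofia €47.5 > Zane €33.8 > Kai €26.0 > Rosa €22.3 > Aditya €15.4.
Sofia has the top bid and wins; the price is the second-highest bid, €33.8.
Sofia's payoff = €36.7 − €33.8 = €2.9. All other bidders lose, so their payoff is 0.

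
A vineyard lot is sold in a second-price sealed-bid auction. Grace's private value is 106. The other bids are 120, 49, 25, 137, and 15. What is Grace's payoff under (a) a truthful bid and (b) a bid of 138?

The highest competing bid is 137.
Bidding truthfully at 106: the top bid is 137 (a rival), so Grace loses. Payoff = 0.
Bidding 138: Grace has the top bid, wins, and pays the second-highest bid 137. Payoff = 106 − 137 = -31.

Truthful: 0; alternative: -31.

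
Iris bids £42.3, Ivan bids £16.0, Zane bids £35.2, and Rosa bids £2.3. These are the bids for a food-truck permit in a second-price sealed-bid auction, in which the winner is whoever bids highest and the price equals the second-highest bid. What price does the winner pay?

The winner pays £35.2.

Ordered from highest: Iris £42.3 > Zane £35.2 > Ivan £16.0 > Rosa £2.3.
Iris is the highest bidder, so Iris wins.
Under the second-price rule, the price is the second-highest bid: £35.2.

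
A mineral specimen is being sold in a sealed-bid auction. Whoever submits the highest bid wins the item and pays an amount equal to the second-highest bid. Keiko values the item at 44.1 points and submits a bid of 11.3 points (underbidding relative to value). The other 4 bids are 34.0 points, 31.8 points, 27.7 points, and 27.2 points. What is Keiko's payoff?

Highest competing bid: 34.0 points.
Keiko's bid 11.3 points is not the highest, so Keiko loses, pays nothing, and earns zero payoff.

Payoff = 0.0 points.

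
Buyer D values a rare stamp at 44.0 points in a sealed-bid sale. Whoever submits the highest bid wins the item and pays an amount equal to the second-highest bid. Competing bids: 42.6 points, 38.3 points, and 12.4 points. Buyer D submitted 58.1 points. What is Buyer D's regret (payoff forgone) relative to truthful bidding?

The highest competing bid is 42.6 points.
Bidding truthfully at 44.0 points: Buyer D has the top bid, wins, and pays the second-highest bid 42.6 points. Payoff = 44.0 points − 42.6 points = 1.4 points.
Bidding 58.1 points: Buyer D has the top bid, wins, and pays the second-highest bid 42.6 points. Payoff = 44.0 points − 42.6 points = 1.4 points.
Regret = truthful payoff − actual payoff = 1.4 points − 1.4 points = 0.0 points.

Regret: 0.0 points.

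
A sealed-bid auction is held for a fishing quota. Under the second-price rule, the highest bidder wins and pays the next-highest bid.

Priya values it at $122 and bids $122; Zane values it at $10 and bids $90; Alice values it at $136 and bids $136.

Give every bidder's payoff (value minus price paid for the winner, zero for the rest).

Priya $0, Zane $0, Alice $14.

Bids in descending order: Alice $136, then Priya $122, then Zane $90.
Alice has the top bid and wins; the price is the second-highest bid, $122.
Alice's payoff = $136 − $122 = $14. All other bidders lose, so their payoff is 0.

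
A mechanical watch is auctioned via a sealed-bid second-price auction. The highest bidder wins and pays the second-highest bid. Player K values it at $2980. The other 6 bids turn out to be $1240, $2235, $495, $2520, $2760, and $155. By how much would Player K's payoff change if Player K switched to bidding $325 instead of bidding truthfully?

-$220

The highest competing bid is $2760.
Bidding truthfully at $2980: Player K has the top bid, wins, and pays the second-highest bid $2760. Payoff = $2980 − $2760 = $220.
Bidding $325: the top bid is $2760 (a rival), so Player K loses. Payoff = $0.
Change = $0 − $220 = -$220.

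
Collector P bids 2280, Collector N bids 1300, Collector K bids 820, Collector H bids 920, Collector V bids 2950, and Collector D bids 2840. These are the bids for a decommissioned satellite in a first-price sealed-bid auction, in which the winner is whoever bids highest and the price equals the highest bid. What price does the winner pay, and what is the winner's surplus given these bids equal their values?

Ordered from highest: Collector V 2950 > Collector D 2840 > Collector P 2280 > Collector N 1300 > Collector H 920 > Collector K 820.
Collector V is the highest bidder, so Collector V wins.
Under the first-price rule, the price is the highest bid: 2950.
Surplus = 2950 − 2950 = 0.

Price 2950; surplus 0.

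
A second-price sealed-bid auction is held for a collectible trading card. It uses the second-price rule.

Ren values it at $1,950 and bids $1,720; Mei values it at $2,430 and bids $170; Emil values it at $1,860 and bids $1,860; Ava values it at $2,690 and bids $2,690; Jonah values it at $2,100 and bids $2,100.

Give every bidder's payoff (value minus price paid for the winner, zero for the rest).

Payoffs: Ren $0, Mei $0, Emil $0, Ava $590, Jonah $0.

Ranking the bids: Ava $2,690 > Jonah $2,100 > Emil $1,860 > Ren $1,720 > Mei $170.
Ava has the top bid and wins; the price is the second-highest bid, $2,100.
Ava's payoff = $2,690 − $2,100 = $590. All other bidders lose, so their payoff is 0.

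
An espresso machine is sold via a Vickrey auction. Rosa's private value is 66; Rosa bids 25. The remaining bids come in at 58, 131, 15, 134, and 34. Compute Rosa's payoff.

Payoff = 0.

Highest competing bid: 134.
Rosa's bid 25 is not the highest, so Rosa loses, pays nothing, and earns zero payoff.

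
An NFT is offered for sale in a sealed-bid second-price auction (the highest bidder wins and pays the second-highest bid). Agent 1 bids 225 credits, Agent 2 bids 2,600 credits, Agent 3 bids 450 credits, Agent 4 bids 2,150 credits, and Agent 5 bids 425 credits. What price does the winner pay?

Ordered from highest: Agent 2 2,600 credits, then Agent 4 2,150 credits, then Agent 3 450 credits, then Agent 5 425 credits, then Agent 1 225 credits.
Agent 2 is the highest bidder, so Agent 2 wins.
Under the second-price rule, the price is the second-highest bid: 2,150 credits.

Price paid: 2,150 credits.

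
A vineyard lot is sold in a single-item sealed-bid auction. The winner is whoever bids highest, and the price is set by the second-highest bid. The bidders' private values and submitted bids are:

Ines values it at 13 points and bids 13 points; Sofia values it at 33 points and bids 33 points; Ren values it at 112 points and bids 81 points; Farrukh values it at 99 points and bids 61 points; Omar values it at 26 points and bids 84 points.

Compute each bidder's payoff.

Sorted high to low: Omar 84 points > Ren 81 points > Farrukh 61 points > Sofia 33 points > Ines 13 points.
Omar has the top bid and wins; the price is the second-highest bid, 81 points.
Omar's payoff = 26 points − 81 points = -55 points. All other bidders lose, so their payoff is 0.

Payoffs: Ines 0 points, Sofia 0 points, Ren 0 points, Farrukh 0 points, Omar -55 points.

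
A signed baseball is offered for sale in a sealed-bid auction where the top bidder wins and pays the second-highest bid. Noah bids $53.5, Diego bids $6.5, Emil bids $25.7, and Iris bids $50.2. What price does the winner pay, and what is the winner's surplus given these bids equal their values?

Bids in descending order: Noah $53.5 > Iris $50.2 > Emil $25.7 > Diego $6.5.
Noah is the highest bidder, so Noah wins.
Under the second-price rule, the price is the second-highest bid: $50.2.
Surplus = $53.5 − $50.2 = $3.3.

Price $50.2; surplus $3.3.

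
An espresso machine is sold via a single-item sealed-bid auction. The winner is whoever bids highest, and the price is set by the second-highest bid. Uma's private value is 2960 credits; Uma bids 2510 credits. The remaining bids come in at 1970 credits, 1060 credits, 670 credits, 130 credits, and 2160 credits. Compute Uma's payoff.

Highest competing bid: 2160 credits.
Uma's bid 2510 credits is the highest overall, so Uma wins and pays the second-highest bid, 2160 credits.
Payoff = value − price = 2960 credits − 2160 credits = 800 credits.

Uma's payoff: 800 credits.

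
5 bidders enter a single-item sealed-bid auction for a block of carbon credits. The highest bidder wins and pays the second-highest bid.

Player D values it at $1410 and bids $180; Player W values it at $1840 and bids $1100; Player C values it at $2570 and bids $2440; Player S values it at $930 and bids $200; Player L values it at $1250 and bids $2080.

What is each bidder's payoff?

Payoffs: Player D $0, Player W $0, Player C $490, Player S $0, Player L $0.

Sorted high to low: Player C $2440 > Player L $2080 > Player W $1100 > Player S $200 > Player D $180.
Player C has the top bid and wins; the price is the second-highest bid, $2080.
Player C's payoff = $2570 − $2080 = $490. All other bidders lose, so their payoff is 0.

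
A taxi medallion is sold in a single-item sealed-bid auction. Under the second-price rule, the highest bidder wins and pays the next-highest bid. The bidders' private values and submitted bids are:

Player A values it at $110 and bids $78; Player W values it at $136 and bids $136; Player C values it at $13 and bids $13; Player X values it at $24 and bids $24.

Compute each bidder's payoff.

Payoffs: Player A $0, Player W $58, Player C $0, Player X $0.

Sorted high to low: Player W $136; Player A $78; Player X $24; Player C $13.
Player W has the top bid and wins; the price is the second-highest bid, $78.
Player W's payoff = $136 − $78 = $58. All other bidders lose, so their payoff is 0.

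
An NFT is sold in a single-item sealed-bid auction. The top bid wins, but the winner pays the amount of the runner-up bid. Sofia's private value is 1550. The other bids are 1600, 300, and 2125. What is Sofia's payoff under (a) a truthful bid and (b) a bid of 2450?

(a) 0  (b) -575

The highest competing bid is 2125.
Bidding truthfully at 1550: the top bid is 2125 (a rival), so Sofia loses. Payoff = 0.
Bidding 2450: Sofia has the top bid, wins, and pays the second-highest bid 2125. Payoff = 1550 − 2125 = -575.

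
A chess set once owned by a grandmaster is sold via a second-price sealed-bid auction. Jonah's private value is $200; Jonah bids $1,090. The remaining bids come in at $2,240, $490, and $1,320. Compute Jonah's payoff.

$0

Highest competing bid: $2,240.
Jonah's bid $1,090 is not the highest, so Jonah loses, pays nothing, and earns zero payoff.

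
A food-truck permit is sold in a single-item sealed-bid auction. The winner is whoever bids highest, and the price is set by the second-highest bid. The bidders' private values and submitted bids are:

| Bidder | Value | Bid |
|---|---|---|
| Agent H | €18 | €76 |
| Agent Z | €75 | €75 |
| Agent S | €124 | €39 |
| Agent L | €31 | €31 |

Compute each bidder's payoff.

Bids in descending order: Agent H €76, then Agent Z €75, then Agent S €39, then Agent L €31.
Agent H has the top bid and wins; the price is the second-highest bid, €75.
Agent H's payoff = €18 − €75 = -€57. All other bidders lose, so their payoff is 0.

Payoffs: Agent H -€57, Agent Z €0, Agent S €0, Agent L €0.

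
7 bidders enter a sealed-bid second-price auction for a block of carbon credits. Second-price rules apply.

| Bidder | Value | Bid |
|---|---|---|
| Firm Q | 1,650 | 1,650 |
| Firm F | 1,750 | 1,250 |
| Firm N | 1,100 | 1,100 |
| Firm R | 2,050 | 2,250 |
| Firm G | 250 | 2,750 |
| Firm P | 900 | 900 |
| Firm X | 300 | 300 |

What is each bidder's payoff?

Ordered from highest: Firm G 2,750, then Firm R 2,250, then Firm Q 1,650, then Firm F 1,250, then Firm N 1,100, then Firm P 900, then Firm X 300.
Firm G has the top bid and wins; the price is the second-highest bid, 2,250.
Firm G's payoff = 250 − 2,250 = -2,000. All other bidders lose, so their payoff is 0.

Firm Q 0, Firm F 0, Firm N 0, Firm R 0, Firm G -2,000, Firm P 0, Firm X 0.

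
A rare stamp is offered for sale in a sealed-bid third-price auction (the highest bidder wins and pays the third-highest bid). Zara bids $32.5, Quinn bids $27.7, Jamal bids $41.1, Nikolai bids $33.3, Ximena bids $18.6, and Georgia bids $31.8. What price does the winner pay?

Price paid: $32.5.

Ranking the bids: Jamal $41.1 > Nikolai $33.3 > Zara $32.5 > Georgia $31.8 > Quinn $27.7 > Ximena $18.6.
Jamal is the highest bidder, so Jamal wins.
Under the third-price rule, the price is the third-highest bid: $32.5.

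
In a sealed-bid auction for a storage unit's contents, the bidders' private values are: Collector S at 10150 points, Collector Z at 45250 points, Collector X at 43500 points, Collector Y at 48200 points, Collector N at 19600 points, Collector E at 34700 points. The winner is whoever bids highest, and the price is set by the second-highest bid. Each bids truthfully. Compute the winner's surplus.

Surplus = 2950 points.

Sorted high to low: Collector Y 48200 points, then Collector Z 45250 points, then Collector X 43500 points, then Collector E 34700 points, then Collector N 19600 points, then Collector S 10150 points.
Collector Y wins with the top bid and pays the second-highest, 45250 points.
Surplus = 48200 points − 45250 points = 2950 points.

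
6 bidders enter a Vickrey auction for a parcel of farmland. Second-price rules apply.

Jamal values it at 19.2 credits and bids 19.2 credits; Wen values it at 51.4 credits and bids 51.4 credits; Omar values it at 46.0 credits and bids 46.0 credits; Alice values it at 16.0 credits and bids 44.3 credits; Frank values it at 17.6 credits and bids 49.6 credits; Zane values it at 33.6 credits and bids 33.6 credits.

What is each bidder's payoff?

Payoffs: Jamal 0.0 credits, Wen 1.8 credits, Omar 0.0 credits, Alice 0.0 credits, Frank 0.0 credits, Zane 0.0 credits.

Ordered from highest: Wen 51.4 credits, then Frank 49.6 credits, then Omar 46.0 credits, then Alice 44.3 credits, then Zane 33.6 credits, then Jamal 19.2 credits.
Wen has the top bid and wins; the price is the second-highest bid, 49.6 credits.
Wen's payoff = 51.4 credits − 49.6 credits = 1.8 credits. All other bidders lose, so their payoff is 0.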